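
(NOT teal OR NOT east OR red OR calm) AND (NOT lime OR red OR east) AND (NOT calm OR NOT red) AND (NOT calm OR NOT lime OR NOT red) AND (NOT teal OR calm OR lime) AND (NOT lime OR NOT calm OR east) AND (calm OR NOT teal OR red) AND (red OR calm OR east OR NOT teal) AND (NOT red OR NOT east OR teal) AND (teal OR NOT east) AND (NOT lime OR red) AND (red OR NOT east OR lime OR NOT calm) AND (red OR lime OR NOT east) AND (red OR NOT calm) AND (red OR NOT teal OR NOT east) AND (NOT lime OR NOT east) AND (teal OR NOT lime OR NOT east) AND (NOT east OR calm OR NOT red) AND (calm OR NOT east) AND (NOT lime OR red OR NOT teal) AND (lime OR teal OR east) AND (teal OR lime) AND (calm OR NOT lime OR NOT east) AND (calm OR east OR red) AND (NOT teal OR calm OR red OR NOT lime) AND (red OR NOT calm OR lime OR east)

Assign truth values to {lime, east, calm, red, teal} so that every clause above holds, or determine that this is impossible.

Case calm = false:
(NOT east) alone gives east = false.
(red) alone gives red = true.
Case teal = false:
(lime) alone gives lime = true.
Every clause now holds.

lime=true,  east=false,  calm=false,  red=true,  teal=false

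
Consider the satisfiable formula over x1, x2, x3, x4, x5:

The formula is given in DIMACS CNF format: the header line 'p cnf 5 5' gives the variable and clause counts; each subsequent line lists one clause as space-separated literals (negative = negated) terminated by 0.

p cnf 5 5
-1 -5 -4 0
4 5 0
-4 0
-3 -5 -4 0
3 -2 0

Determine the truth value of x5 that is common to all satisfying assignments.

Suppose x5 = False.
(x4) alone gives x4 = True.
But (¬x4) is also a unit clause — contradiction.
So every satisfying assignment has x5 = True.

True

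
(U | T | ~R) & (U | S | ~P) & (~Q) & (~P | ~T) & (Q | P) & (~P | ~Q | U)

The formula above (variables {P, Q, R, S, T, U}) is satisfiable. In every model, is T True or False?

Suppose T = 1.
The clause (~Q) is unit, so Q = 0.
The clause (~P) is unit, so P = 0.
That conflicts with the unit clause (P).
So every satisfying assignment has T = False.

False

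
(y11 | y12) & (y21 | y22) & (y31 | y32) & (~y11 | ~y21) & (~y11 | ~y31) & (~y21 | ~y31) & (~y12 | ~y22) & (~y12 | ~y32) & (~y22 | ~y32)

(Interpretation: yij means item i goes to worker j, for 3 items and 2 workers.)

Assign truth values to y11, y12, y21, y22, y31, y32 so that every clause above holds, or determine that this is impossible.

UNSATISFIABLE

Try y11 = 1.
From the singleton clause (~y21), y21 = 0.
From the singleton clause (y22), y22 = 1.
From the singleton clause (~y31), y31 = 0.
From the singleton clause (y32), y32 = 1.
But (~y32) is also a unit clause — contradiction.
That branch fails; take y11 = 0 instead.
From the singleton clause (y12), y12 = 1.
From the singleton clause (~y22), y22 = 0.
From the singleton clause (y21), y21 = 1.
From the singleton clause (~y31), y31 = 0.
From the singleton clause (y32), y32 = 1.
But (~y32) is also a unit clause — contradiction.
Either choice for y11 ends in contradiction.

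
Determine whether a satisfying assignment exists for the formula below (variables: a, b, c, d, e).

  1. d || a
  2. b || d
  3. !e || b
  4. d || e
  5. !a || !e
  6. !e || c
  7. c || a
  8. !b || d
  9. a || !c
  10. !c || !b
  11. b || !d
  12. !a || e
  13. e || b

No, unsatisfiable

Case d = true:
The clause (b) is unit, so b = true.
The clause (!c) is unit, so c = false.
The clause (!e) is unit, so e = false.
The clause (a) is unit, so a = true.
But (!a) is also a unit clause — contradiction.
So d must be the other value — set d = false.
The clause (a) is unit, so a = true.
The clause (b) is unit, so b = true.
But (!b) is also a unit clause — contradiction.
Both values of d lead to a conflict.
No assignment satisfies every clause.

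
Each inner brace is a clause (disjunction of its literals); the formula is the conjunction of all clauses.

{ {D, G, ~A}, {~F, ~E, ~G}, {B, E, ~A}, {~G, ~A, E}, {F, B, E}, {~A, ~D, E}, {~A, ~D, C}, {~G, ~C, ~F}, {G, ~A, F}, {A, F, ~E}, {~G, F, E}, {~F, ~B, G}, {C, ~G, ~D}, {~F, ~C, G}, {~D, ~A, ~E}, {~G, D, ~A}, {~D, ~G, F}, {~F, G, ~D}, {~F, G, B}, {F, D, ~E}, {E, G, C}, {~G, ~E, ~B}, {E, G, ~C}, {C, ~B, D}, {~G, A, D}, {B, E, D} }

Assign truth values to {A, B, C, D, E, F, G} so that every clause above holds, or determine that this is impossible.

UNSATISFIABLE

Branch on D: set D = 1.
Branch on A: set A = 0.
Branch on F: set F = 1.
The clause (G) is unit, so G = 1.
The clause (~E) is unit, so E = 0.
The clause (~C) is unit, so C = 0.
But (C) is also a unit clause — contradiction.
Undo F and try F = 0.
The clause (~E) is unit, so E = 0.
The clause (B) is unit, so B = 1.
The clause (~G) is unit, so G = 0.
The clause (C) is unit, so C = 1.
But (~C) is also a unit clause — contradiction.
Both values of F lead to a conflict.
Undo A and try A = 1.
The clause (E) is unit, so E = 1.
But (~E) is also a unit clause — contradiction.
Both values of A lead to a conflict.
Undo D and try D = 0.
Branch on G: set G = 1.
The clause (~A) is unit, so A = 0.
But (A) is also a unit clause — contradiction.
Undo G and try G = 0.
The clause (~A) is unit, so A = 0.
Branch on F: set F = 1.
The clause (~B) is unit, so B = 0.
But (B) is also a unit clause — contradiction.
Undo F and try F = 0.
The clause (~E) is unit, so E = 0.
The clause (B) is unit, so B = 1.
The clause (C) is unit, so C = 1.
But (~C) is also a unit clause — contradiction.
Both values of F lead to a conflict.
Both values of G lead to a conflict.
Both values of D lead to a conflict.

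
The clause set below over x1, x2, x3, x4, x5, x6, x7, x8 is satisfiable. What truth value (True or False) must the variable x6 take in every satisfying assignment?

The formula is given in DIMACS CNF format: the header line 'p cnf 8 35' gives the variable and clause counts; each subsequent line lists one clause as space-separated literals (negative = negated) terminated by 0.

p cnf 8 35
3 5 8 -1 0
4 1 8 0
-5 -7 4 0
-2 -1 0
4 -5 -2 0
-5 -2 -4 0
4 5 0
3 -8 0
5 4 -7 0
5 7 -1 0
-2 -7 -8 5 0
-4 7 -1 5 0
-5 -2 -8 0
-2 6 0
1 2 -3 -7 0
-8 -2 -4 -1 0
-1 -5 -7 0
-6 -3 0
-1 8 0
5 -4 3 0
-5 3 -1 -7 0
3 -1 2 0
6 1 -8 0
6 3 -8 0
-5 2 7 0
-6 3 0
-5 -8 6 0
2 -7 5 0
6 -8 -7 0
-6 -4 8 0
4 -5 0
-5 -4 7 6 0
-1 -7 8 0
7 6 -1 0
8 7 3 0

Suppose x6 = True.
From the singleton clause (¬x3), x3 = False.
Now (x3) is unsatisfied and unit — conflict.
So every satisfying assignment has x6 = False.

False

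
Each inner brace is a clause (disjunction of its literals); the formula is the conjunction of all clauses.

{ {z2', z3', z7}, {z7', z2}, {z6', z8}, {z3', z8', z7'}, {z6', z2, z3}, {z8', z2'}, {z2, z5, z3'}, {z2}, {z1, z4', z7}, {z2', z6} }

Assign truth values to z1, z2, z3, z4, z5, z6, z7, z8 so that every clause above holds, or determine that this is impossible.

(z2) alone gives z2 = 1.
(z8') alone gives z8 = 0.
(z6') alone gives z6 = 0.
Now (z6) is unsatisfied and unit — conflict.

UNSATISFIABLE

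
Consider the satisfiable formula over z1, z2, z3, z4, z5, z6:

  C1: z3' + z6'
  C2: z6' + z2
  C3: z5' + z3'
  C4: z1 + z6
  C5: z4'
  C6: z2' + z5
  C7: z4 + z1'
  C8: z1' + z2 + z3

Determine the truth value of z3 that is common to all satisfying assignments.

False

Suppose z3 = 1.
(z6') alone gives z6 = 0.
(z5') alone gives z5 = 0.
(z1) alone gives z1 = 1.
(z4') alone gives z4 = 0.
Now (z4) is unsatisfied and unit — conflict.
So every satisfying assignment has z3 = False.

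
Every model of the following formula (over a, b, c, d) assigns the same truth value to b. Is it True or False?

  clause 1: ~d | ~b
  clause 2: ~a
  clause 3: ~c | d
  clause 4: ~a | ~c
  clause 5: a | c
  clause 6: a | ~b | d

False

Suppose b = 1.
The clause (~d) is unit, so d = 0.
The clause (~a) is unit, so a = 0.
But (a) is also a unit clause — contradiction.
So every satisfying assignment has b = False.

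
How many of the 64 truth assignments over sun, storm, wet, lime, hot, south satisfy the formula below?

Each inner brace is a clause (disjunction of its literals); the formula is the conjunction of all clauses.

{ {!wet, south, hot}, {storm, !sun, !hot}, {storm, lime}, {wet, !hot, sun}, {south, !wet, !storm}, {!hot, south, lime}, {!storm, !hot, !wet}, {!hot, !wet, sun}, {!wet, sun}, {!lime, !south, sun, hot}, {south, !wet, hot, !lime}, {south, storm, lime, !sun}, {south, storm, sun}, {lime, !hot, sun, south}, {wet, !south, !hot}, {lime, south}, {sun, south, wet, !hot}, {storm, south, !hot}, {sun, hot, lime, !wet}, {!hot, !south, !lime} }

There are 2^6 = 64 truth assignments over (sun, storm, wet, lime, hot, south).
Split on sun. With sun = true, the clauses containing sun are satisfied and !sun drops from the rest; 9 of the 2^5 = 32 assignments to the other variables satisfy what remains.
With sun = false, by the same count on the reduced clause set, 2 assignments work.
Total: 9 + 2 = 11.

11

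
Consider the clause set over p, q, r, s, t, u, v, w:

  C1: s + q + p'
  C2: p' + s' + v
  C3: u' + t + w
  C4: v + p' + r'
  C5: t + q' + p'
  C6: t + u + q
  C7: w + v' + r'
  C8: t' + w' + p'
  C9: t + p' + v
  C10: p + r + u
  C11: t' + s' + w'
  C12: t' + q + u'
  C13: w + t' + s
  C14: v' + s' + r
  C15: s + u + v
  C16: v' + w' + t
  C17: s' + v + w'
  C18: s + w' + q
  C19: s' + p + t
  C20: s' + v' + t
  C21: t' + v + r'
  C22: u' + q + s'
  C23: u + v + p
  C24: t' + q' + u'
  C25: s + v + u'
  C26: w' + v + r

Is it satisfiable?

Yes

Try s = 0.
Try q = 1.
Try t = 1.
From the singleton clause (w), w = 1.
From the singleton clause (p'), p = 0.
From the singleton clause (u'), u = 0.
From the singleton clause (r), r = 1.
From the singleton clause (v), v = 1.
All clauses are satisfied.
A satisfying assignment: p: 0, q: 1, r: 1, s: 0, t: 1, u: 0, v: 1, w: 1.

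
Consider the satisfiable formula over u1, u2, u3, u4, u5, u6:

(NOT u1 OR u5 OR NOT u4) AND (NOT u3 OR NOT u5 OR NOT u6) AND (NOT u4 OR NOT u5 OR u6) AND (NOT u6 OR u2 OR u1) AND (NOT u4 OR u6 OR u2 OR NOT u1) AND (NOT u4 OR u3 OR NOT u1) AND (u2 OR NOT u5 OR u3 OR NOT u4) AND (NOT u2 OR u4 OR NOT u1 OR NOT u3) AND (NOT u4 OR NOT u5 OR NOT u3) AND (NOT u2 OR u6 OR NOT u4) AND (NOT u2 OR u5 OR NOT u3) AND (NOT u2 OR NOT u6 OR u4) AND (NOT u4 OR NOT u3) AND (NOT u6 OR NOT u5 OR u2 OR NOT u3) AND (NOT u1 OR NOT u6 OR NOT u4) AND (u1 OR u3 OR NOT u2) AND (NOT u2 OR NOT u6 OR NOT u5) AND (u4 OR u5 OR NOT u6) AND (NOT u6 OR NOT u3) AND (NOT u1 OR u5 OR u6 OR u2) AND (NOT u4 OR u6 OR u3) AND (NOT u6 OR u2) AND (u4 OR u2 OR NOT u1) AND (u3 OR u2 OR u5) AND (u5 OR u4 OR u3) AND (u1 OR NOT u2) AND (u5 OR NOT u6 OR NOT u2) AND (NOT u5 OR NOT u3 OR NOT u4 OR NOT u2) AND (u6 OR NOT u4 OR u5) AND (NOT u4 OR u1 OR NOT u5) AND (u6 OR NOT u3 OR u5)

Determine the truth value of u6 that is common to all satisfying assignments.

Suppose u6 = true.
Unit clause (NOT u3) forces u3 = false.
Unit clause (u2) forces u2 = true.
Unit clause (u4) forces u4 = true.
Unit clause (NOT u1) forces u1 = false.
Now (u1) is unsatisfied and unit — conflict.
So every satisfying assignment has u6 = False.

False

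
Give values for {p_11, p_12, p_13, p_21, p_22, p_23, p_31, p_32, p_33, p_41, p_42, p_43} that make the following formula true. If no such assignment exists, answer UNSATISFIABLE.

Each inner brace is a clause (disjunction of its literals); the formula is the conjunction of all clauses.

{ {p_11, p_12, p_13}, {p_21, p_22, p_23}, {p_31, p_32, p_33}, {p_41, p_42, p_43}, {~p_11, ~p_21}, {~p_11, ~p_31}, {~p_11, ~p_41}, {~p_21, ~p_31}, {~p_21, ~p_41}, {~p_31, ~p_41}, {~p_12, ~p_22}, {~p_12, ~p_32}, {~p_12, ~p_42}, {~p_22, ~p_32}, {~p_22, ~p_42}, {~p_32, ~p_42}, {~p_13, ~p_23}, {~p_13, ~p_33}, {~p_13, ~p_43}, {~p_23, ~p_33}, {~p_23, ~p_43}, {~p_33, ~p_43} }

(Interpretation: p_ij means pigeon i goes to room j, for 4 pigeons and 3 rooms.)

Branch on p_11: set p_11 = 0.
Branch on p_12: set p_12 = 1.
(~p_22) alone gives p_22 = 0.
(~p_32) alone gives p_32 = 0.
(~p_42) alone gives p_42 = 0.
Branch on p_21: set p_21 = 1.
(~p_31) alone gives p_31 = 0.
(p_33) alone gives p_33 = 1.
(~p_41) alone gives p_41 = 0.
(p_43) alone gives p_43 = 1.
That conflicts with the unit clause (~p_43).
Undo p_21 and try p_21 = 0.
(p_23) alone gives p_23 = 1.
(~p_13) alone gives p_13 = 0.
(~p_33) alone gives p_33 = 0.
(p_31) alone gives p_31 = 1.
(~p_41) alone gives p_41 = 0.
(p_43) alone gives p_43 = 1.
That conflicts with the unit clause (~p_43).
Both values of p_21 lead to a conflict.
Undo p_12 and try p_12 = 0.
(p_13) alone gives p_13 = 1.
(~p_23) alone gives p_23 = 0.
(~p_33) alone gives p_33 = 0.
(~p_43) alone gives p_43 = 0.
Branch on p_21: set p_21 = 1.
(~p_31) alone gives p_31 = 0.
(p_32) alone gives p_32 = 1.
(~p_41) alone gives p_41 = 0.
(p_42) alone gives p_42 = 1.
That conflicts with the unit clause (~p_42).
Undo p_21 and try p_21 = 0.
(p_22) alone gives p_22 = 1.
(~p_32) alone gives p_32 = 0.
(p_31) alone gives p_31 = 1.
(~p_41) alone gives p_41 = 0.
(p_42) alone gives p_42 = 1.
That conflicts with the unit clause (~p_42).
Both values of p_21 lead to a conflict.
Both values of p_12 lead to a conflict.
Undo p_11 and try p_11 = 1.
(~p_21) alone gives p_21 = 0.
(~p_31) alone gives p_31 = 0.
(~p_41) alone gives p_41 = 0.
Branch on p_22: set p_22 = 1.
(~p_12) alone gives p_12 = 0.
(~p_32) alone gives p_32 = 0.
(p_33) alone gives p_33 = 1.
(~p_42) alone gives p_42 = 0.
(p_43) alone gives p_43 = 1.
That conflicts with the unit clause (~p_43).
Undo p_22 and try p_22 = 0.
(p_23) alone gives p_23 = 1.
(~p_13) alone gives p_13 = 0.
(~p_33) alone gives p_33 = 0.
(p_32) alone gives p_32 = 1.
(~p_12) alone gives p_12 = 0.
(~p_42) alone gives p_42 = 0.
(p_43) alone gives p_43 = 1.
That conflicts with the unit clause (~p_43).
Both values of p_22 lead to a conflict.
Both values of p_11 lead to a conflict.

UNSATISFIABLE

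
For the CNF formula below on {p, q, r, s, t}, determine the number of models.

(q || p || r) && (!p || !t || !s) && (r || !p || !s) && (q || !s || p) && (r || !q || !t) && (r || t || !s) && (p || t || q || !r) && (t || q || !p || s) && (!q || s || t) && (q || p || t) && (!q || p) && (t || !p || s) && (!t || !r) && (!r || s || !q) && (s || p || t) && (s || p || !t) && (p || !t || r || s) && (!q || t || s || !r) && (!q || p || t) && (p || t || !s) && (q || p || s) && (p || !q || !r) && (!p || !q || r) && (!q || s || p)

3

There are 2^5 = 32 truth assignments over (p, q, r, s, t).
Split on t. With t = true, the clauses containing t are satisfied and !t drops from the rest; 1 of the 2^4 = 16 assignments to the other variables satisfy what remains.
With t = false, by the same count on the reduced clause set, 2 assignments work.
(One model: p=T, q=F, r=F, s=F, t=T.)
Total: 1 + 2 = 3.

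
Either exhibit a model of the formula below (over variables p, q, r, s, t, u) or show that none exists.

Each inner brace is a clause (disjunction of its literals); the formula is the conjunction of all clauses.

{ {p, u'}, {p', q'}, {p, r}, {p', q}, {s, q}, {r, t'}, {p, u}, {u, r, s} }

UNSATISFIABLE

Suppose p = 1.
(q') alone gives q = 0.
That conflicts with the unit clause (q).
Undo p and try p = 0.
(u') alone gives u = 0.
That conflicts with the unit clause (u).
Both values of p lead to a conflict.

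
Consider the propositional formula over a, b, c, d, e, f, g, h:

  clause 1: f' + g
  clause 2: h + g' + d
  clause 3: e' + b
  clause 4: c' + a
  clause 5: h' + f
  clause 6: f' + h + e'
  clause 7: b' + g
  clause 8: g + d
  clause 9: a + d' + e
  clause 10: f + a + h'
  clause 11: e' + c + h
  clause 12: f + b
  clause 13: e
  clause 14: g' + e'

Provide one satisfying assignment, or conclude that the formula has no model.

Unit clause (e) forces e = 1.
Unit clause (b) forces b = 1.
Unit clause (g) forces g = 1.
But (g') is also a unit clause — contradiction.

UNSATISFIABLE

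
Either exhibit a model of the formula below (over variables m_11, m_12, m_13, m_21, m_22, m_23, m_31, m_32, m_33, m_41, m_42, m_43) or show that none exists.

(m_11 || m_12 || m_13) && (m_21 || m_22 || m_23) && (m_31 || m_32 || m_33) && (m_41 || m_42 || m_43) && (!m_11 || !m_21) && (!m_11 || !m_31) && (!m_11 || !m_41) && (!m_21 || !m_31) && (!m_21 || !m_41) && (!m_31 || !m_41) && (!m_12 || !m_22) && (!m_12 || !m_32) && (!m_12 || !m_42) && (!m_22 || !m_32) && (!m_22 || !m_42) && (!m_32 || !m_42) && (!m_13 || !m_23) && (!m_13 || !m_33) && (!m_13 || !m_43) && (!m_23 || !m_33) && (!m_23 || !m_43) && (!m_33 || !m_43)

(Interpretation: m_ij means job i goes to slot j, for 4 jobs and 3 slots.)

UNSATISFIABLE

Try m_11 = false.
Try m_12 = true.
The clause (!m_22) is unit, so m_22 = false.
The clause (!m_32) is unit, so m_32 = false.
The clause (!m_42) is unit, so m_42 = false.
Try m_21 = true.
The clause (!m_31) is unit, so m_31 = false.
The clause (m_33) is unit, so m_33 = true.
The clause (!m_41) is unit, so m_41 = false.
The clause (m_43) is unit, so m_43 = true.
Now (!m_43) is unsatisfied and unit — conflict.
So m_21 must be the other value — set m_21 = false.
The clause (m_23) is unit, so m_23 = true.
The clause (!m_13) is unit, so m_13 = false.
The clause (!m_33) is unit, so m_33 = false.
The clause (m_31) is unit, so m_31 = true.
The clause (!m_41) is unit, so m_41 = false.
The clause (m_43) is unit, so m_43 = true.
Now (!m_43) is unsatisfied and unit — conflict.
Either choice for m_21 ends in contradiction.
So m_12 must be the other value — set m_12 = false.
The clause (m_13) is unit, so m_13 = true.
The clause (!m_23) is unit, so m_23 = false.
The clause (!m_33) is unit, so m_33 = false.
The clause (!m_43) is unit, so m_43 = false.
Try m_21 = true.
The clause (!m_31) is unit, so m_31 = false.
The clause (m_32) is unit, so m_32 = true.
The clause (!m_41) is unit, so m_41 = false.
The clause (m_42) is unit, so m_42 = true.
Now (!m_42) is unsatisfied and unit — conflict.
So m_21 must be the other value — set m_21 = false.
The clause (m_22) is unit, so m_22 = true.
The clause (!m_32) is unit, so m_32 = false.
The clause (m_31) is unit, so m_31 = true.
The clause (!m_41) is unit, so m_41 = false.
The clause (m_42) is unit, so m_42 = true.
Now (!m_42) is unsatisfied and unit — conflict.
Either choice for m_21 ends in contradiction.
Either choice for m_12 ends in contradiction.
So m_11 must be the other value — set m_11 = true.
The clause (!m_21) is unit, so m_21 = false.
The clause (!m_31) is unit, so m_31 = false.
The clause (!m_41) is unit, so m_41 = false.
Try m_22 = true.
The clause (!m_12) is unit, so m_12 = false.
The clause (!m_32) is unit, so m_32 = false.
The clause (m_33) is unit, so m_33 = true.
The clause (!m_42) is unit, so m_42 = false.
The clause (m_43) is unit, so m_43 = true.
Now (!m_43) is unsatisfied and unit — conflict.
So m_22 must be the other value — set m_22 = false.
The clause (m_23) is unit, so m_23 = true.
The clause (!m_13) is unit, so m_13 = false.
The clause (!m_33) is unit, so m_33 = false.
The clause (m_32) is unit, so m_32 = true.
The clause (!m_12) is unit, so m_12 = false.
The clause (!m_42) is unit, so m_42 = false.
The clause (m_43) is unit, so m_43 = true.
Now (!m_43) is unsatisfied and unit — conflict.
Either choice for m_22 ends in contradiction.
Either choice for m_11 ends in contradiction.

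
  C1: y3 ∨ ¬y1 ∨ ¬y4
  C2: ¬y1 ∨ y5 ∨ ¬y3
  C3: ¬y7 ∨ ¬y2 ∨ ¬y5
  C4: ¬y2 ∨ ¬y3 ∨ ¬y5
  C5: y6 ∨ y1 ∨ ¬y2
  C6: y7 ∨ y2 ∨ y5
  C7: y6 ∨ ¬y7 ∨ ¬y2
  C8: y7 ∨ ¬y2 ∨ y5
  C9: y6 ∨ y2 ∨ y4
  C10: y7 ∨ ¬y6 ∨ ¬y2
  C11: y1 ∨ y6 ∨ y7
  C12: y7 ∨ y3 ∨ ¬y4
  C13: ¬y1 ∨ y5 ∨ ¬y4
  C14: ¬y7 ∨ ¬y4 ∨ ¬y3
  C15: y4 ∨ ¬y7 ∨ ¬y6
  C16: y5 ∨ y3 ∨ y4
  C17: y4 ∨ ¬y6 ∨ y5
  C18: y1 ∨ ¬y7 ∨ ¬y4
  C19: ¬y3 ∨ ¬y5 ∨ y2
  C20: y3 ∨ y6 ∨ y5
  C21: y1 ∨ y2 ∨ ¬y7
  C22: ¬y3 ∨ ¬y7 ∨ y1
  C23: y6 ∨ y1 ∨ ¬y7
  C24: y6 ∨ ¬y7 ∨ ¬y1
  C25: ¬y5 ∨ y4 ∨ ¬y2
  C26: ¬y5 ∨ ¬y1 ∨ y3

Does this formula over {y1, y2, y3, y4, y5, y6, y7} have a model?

Satisfiable

Try y3 = False.
Try y1 = False.
Try y6 = True.
Try y7 = False.
Unit clause (¬y2) forces y2 = False.
Unit clause (y5) forces y5 = True.
Unit clause (¬y4) forces y4 = False.
This assignment satisfies each clause.
A satisfying assignment: y1: False,  y2: False,  y3: False,  y4: False,  y5: True,  y6: True,  y7: False.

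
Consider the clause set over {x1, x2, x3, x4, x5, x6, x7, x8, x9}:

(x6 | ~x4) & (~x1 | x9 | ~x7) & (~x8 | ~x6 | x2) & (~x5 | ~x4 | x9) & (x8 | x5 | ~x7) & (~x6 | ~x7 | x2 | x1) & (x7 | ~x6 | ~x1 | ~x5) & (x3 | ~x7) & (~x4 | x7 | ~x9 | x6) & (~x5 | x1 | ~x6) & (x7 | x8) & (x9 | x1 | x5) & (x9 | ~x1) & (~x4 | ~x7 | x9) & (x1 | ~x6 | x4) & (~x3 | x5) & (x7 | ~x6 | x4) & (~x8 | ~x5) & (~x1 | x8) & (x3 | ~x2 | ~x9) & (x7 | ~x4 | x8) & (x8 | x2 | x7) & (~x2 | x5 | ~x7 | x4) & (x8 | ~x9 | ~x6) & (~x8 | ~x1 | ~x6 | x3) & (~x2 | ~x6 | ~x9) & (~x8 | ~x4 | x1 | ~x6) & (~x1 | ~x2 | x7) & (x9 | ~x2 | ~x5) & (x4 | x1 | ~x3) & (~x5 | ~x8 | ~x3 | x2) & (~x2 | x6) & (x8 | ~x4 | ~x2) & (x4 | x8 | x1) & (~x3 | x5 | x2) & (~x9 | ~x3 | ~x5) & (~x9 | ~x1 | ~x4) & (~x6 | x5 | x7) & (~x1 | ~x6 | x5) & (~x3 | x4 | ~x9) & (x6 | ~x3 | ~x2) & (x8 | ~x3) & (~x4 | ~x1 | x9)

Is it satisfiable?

Yes

Branch on x6: set x6 = 0.
From the singleton clause (~x4), x4 = 0.
From the singleton clause (~x2), x2 = 0.
Branch on x3: set x3 = 0.
From the singleton clause (~x7), x7 = 0.
From the singleton clause (x8), x8 = 1.
From the singleton clause (~x5), x5 = 0.
Branch on x9: set x9 = 1.
No clause remains; x1 is free.
A satisfying assignment: x1 ↦ 1, x2 ↦ 0, x3 ↦ 0, x4 ↦ 0, x5 ↦ 0, x6 ↦ 0, x7 ↦ 0, x8 ↦ 1, x9 ↦ 1.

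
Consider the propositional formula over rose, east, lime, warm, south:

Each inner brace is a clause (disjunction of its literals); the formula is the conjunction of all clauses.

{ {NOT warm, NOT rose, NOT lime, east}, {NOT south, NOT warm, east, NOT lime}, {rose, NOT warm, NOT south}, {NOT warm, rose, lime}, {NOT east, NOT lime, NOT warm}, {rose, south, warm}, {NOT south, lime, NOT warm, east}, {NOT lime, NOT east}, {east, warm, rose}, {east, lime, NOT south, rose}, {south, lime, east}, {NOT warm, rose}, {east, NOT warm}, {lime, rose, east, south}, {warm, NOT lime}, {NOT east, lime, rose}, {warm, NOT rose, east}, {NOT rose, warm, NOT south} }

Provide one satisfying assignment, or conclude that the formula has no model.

Suppose lime = false.
Suppose warm = true.
From the singleton clause (rose), rose = true.
From the singleton clause (east), east = true.
Every clause is now satisfied; south is unconstrained.

rose=true,  east=true,  lime=false,  warm=true,  south=true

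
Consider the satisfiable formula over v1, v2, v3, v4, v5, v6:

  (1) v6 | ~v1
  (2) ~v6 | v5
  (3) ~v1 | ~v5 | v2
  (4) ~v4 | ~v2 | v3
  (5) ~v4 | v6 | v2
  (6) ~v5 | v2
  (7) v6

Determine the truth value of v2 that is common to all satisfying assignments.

True

Suppose v2 = 0.
From the singleton clause (~v5), v5 = 0.
From the singleton clause (~v6), v6 = 0.
But (v6) is also a unit clause — contradiction.
So every satisfying assignment has v2 = True.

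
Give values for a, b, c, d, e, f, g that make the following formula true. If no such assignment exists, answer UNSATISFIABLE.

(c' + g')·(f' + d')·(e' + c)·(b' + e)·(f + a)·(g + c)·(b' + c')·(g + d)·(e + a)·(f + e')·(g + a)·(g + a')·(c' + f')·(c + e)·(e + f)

Try c = 0.
Unit clause (e') forces e = 0.
That conflicts with the unit clause (e).
Backtrack on c: now try c = 1.
Unit clause (g') forces g = 0.
Unit clause (b') forces b = 0.
Unit clause (d) forces d = 1.
Unit clause (f') forces f = 0.
Unit clause (a) forces a = 1.
That conflicts with the unit clause (a').
Either choice for c ends in contradiction.

UNSATISFIABLE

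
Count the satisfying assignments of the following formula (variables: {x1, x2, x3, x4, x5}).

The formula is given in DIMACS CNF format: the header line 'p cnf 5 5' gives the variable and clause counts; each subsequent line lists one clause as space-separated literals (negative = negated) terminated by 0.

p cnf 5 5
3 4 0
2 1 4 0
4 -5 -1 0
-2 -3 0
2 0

4

There are 2^5 = 32 truth assignments over (x1, x2, x3, x4, x5).
Split on x2. With x2 = True, the clauses containing x2 are satisfied and ¬x2 drops from the rest; 4 of the 2^4 = 16 assignments to the other variables satisfy what remains.
With x2 = False, by the same count on the reduced clause set, 0 assignments work.
Total: 4 + 0 = 4.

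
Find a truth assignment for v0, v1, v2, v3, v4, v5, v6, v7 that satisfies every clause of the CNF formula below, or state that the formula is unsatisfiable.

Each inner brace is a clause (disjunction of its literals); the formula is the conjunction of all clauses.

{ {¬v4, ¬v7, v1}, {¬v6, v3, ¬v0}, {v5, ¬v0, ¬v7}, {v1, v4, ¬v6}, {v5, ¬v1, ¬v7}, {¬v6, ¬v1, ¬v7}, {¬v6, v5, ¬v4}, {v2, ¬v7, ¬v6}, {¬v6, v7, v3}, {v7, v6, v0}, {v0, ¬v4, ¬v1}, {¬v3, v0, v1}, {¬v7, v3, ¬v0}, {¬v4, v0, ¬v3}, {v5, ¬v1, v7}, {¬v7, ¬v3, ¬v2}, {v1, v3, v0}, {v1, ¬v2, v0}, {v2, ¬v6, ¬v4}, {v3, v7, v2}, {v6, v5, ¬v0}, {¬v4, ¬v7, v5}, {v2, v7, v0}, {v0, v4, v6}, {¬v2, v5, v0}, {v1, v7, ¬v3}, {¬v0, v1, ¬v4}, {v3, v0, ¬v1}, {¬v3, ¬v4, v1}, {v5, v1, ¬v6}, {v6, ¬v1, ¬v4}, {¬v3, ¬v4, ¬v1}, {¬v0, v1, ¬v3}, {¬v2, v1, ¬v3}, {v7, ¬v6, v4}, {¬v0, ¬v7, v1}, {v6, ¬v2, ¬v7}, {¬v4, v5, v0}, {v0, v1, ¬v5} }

v0 ↦ True, v1 ↦ True, v2 ↦ True, v3 ↦ True, v4 ↦ False, v5 ↦ True, v6 ↦ False, v7 ↦ False

Case v4 = False:
Case v1 = True:
Case v5 = True:
Case v6 = False:
Unit clause (v0) forces v0 = True.
Case v7 = False:
Case v3 = True:
All clauses hold; v2 can take either value.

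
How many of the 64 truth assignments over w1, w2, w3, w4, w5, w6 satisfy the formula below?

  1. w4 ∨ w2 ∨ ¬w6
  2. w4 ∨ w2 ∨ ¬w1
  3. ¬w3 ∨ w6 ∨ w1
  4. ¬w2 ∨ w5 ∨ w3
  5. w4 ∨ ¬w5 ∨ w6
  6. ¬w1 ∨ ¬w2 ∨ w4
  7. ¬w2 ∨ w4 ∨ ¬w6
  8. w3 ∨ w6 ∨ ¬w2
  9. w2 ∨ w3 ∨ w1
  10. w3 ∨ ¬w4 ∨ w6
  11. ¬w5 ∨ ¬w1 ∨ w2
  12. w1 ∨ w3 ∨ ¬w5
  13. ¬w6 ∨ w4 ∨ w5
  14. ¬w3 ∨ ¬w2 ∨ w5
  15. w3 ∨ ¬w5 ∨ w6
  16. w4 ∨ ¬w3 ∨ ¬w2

9

There are 2^6 = 64 truth assignments over (w1, w2, w3, w4, w5, w6).
Split on w5. With w5 = True, the clauses containing w5 are satisfied and ¬w5 drops from the rest; 5 of the 2^5 = 32 assignments to the other variables satisfy what remains.
With w5 = False, by the same count on the reduced clause set, 4 assignments work.
Total: 5 + 4 = 9.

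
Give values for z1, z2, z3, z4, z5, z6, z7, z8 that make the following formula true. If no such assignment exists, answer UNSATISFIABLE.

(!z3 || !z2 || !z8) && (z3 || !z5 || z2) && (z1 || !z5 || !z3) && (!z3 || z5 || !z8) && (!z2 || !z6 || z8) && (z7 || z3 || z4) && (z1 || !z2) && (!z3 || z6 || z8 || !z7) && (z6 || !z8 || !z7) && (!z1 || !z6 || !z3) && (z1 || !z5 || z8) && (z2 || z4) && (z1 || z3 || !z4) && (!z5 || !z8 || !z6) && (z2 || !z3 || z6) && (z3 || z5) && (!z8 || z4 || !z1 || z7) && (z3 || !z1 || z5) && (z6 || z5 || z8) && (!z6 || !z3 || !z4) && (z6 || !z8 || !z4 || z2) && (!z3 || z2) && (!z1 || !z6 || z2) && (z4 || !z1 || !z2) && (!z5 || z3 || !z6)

z1 ↦ true, z2 ↦ true, z3 ↦ true, z4 ↦ true, z5 ↦ true, z6 ↦ false, z7 ↦ false, z8 ↦ false

Branch on z1: set z1 = true.
Branch on z6: set z6 = false.
Branch on z8: set z8 = false.
(z5) alone gives z5 = true.
Branch on z3: set z3 = true.
(!z7) alone gives z7 = false.
(z2) alone gives z2 = true.
(z4) alone gives z4 = true.
Every clause now holds.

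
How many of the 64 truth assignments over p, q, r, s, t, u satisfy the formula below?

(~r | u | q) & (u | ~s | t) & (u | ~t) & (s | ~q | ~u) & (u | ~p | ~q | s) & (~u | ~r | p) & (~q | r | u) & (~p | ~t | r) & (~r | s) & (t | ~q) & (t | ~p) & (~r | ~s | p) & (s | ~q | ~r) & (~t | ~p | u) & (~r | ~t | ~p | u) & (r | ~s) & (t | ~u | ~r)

There are 2^6 = 64 truth assignments over (p, q, r, s, t, u).
Split on t. With t = 1, the clauses containing t are satisfied and ~t drops from the rest; 3 of the 2^5 = 32 assignments to the other variables satisfy what remains.
With t = 0, by the same count on the reduced clause set, 2 assignments work.
(One model: p=F, q=F, r=F, s=F, t=F, u=F.)
Total: 3 + 2 = 5.

5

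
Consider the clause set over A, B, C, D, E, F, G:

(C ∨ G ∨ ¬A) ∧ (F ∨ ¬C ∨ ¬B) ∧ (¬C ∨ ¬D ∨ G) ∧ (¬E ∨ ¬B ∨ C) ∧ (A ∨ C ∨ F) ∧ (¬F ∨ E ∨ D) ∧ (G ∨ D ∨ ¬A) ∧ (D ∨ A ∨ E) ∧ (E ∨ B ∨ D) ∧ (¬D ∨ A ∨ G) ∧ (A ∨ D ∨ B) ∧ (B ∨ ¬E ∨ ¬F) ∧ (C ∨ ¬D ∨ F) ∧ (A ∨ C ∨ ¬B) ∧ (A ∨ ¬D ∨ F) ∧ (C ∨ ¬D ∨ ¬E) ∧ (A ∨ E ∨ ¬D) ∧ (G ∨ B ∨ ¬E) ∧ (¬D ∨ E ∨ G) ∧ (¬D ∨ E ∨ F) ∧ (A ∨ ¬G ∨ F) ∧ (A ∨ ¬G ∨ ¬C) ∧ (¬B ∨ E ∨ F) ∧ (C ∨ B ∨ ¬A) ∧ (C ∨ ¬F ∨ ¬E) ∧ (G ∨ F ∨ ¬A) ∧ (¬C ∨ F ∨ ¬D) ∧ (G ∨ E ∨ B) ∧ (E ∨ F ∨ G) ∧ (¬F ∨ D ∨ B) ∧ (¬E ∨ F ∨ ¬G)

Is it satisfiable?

Satisfiable

Try C = True.
Try F = True.
Try D = True.
From the singleton clause (G), G = True.
From the singleton clause (A), A = True.
Try B = True.
Every clause is now satisfied; E is unconstrained.
A satisfying assignment: A=True; B=True; C=True; D=True; E=False; F=True; G=True.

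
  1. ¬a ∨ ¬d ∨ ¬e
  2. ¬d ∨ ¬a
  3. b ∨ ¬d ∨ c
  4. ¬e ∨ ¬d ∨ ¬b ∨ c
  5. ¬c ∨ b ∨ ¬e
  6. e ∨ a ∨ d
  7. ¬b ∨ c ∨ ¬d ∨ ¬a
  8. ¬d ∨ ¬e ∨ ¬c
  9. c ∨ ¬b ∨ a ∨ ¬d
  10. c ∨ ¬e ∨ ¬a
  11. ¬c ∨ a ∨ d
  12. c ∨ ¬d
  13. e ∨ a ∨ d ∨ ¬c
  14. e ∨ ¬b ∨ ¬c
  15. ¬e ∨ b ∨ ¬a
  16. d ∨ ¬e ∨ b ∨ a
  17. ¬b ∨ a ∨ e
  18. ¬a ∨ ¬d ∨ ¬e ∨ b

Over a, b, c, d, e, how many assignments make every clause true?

6

There are 2^5 = 32 truth assignments over (a, b, c, d, e).
Split on c. With c = True, the clauses containing c are satisfied and ¬c drops from the rest; 3 of the 2^4 = 16 assignments to the other variables satisfy what remains.
With c = False, by the same count on the reduced clause set, 3 assignments work.
(One model: a=F, b=F, c=T, d=T, e=F.)
Total: 3 + 3 = 6.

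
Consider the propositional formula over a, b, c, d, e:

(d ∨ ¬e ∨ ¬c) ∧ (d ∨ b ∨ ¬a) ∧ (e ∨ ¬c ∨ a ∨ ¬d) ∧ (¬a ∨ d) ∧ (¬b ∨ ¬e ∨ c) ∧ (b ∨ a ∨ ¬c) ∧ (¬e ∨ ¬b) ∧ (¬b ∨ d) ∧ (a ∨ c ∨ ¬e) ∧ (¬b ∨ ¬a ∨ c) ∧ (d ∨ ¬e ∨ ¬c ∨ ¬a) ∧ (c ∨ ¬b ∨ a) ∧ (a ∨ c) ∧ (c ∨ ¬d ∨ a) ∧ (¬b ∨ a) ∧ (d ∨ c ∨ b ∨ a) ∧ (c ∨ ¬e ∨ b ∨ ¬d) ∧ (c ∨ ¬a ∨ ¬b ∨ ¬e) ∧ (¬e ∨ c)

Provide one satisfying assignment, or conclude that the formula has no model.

a ↦ True; b ↦ False; c ↦ True; d ↦ True; e ↦ True

Branch on a: set a = True.
Unit clause (d) forces d = True.
Branch on e: set e = True.
Unit clause (¬b) forces b = False.
Unit clause (c) forces c = True.
All clauses are satisfied.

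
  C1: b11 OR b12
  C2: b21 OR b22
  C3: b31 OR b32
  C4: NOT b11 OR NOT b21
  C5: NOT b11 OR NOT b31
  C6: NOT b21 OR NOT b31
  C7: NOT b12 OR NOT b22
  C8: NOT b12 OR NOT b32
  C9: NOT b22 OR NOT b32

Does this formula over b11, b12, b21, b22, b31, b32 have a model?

Suppose b11 = true.
From the singleton clause (NOT b21), b21 = false.
From the singleton clause (b22), b22 = true.
From the singleton clause (NOT b31), b31 = false.
From the singleton clause (b32), b32 = true.
Now (NOT b32) is unsatisfied and unit — conflict.
Undo b11 and try b11 = false.
From the singleton clause (b12), b12 = true.
From the singleton clause (NOT b22), b22 = false.
From the singleton clause (b21), b21 = true.
From the singleton clause (NOT b31), b31 = false.
From the singleton clause (b32), b32 = true.
Now (NOT b32) is unsatisfied and unit — conflict.
Neither b11 = true nor b11 = false works.
No assignment satisfies every clause.

No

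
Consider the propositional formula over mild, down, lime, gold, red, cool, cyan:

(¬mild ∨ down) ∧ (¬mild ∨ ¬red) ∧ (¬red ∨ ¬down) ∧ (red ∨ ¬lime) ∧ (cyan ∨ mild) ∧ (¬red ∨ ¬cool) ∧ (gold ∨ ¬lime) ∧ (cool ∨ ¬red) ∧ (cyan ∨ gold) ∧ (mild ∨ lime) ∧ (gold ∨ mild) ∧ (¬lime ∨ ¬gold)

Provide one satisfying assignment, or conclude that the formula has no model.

Case mild = True:
Unit clause (down) forces down = True.
Unit clause (¬red) forces red = False.
Unit clause (¬lime) forces lime = False.
Case cyan = True:
No clause remains; gold, cool are free.

mild=True, down=True, lime=False, gold=True, red=False, cool=False, cyan=True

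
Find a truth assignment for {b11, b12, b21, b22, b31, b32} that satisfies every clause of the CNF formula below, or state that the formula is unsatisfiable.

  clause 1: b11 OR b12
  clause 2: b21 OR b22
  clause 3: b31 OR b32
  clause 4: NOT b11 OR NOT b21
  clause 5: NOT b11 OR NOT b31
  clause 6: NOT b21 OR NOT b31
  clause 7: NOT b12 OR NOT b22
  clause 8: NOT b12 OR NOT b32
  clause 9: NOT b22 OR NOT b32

UNSATISFIABLE

Branch on b11: set b11 = true.
From the singleton clause (NOT b21), b21 = false.
From the singleton clause (b22), b22 = true.
From the singleton clause (NOT b31), b31 = false.
From the singleton clause (b32), b32 = true.
That conflicts with the unit clause (NOT b32).
So b11 must be the other value — set b11 = false.
From the singleton clause (b12), b12 = true.
From the singleton clause (NOT b22), b22 = false.
From the singleton clause (b21), b21 = true.
From the singleton clause (NOT b31), b31 = false.
From the singleton clause (b32), b32 = true.
That conflicts with the unit clause (NOT b32).
Either choice for b11 ends in contradiction.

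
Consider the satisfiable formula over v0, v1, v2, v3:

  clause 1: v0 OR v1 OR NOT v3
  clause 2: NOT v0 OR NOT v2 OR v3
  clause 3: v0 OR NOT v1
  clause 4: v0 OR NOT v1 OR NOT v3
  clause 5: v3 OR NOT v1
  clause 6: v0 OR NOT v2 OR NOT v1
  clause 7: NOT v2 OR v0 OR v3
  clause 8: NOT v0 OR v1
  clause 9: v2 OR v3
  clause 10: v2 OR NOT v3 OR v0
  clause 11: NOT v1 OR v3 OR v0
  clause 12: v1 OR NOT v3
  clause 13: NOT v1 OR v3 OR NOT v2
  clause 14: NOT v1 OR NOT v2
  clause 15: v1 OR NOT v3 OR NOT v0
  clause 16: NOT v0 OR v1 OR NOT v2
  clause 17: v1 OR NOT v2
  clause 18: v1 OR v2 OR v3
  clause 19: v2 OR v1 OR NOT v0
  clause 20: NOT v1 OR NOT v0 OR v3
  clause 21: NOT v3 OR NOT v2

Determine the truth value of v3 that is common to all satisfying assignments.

True

Suppose v3 = false.
Unit clause (NOT v1) forces v1 = false.
Unit clause (NOT v0) forces v0 = false.
Unit clause (NOT v2) forces v2 = false.
That conflicts with the unit clause (v2).
So every satisfying assignment has v3 = True.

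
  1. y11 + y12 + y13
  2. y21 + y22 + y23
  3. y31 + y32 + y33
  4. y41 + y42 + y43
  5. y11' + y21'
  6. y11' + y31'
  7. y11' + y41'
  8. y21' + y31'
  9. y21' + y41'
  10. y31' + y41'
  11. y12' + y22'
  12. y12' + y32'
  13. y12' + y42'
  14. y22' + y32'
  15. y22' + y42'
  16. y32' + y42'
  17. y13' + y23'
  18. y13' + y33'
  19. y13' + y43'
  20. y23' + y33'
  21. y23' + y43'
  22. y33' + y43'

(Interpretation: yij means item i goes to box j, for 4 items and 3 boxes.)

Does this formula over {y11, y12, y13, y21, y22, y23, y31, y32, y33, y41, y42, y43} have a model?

No, unsatisfiable

Case y11 = 0:
Case y12 = 1:
From the singleton clause (y22'), y22 = 0.
From the singleton clause (y32'), y32 = 0.
From the singleton clause (y42'), y42 = 0.
Case y21 = 1:
From the singleton clause (y31'), y31 = 0.
From the singleton clause (y33), y33 = 1.
From the singleton clause (y41'), y41 = 0.
From the singleton clause (y43), y43 = 1.
But (y43') is also a unit clause — contradiction.
Undo y21 and try y21 = 0.
From the singleton clause (y23), y23 = 1.
From the singleton clause (y13'), y13 = 0.
From the singleton clause (y33'), y33 = 0.
From the singleton clause (y31), y31 = 1.
From the singleton clause (y41'), y41 = 0.
From the singleton clause (y43), y43 = 1.
But (y43') is also a unit clause — contradiction.
Both values of y21 lead to a conflict.
Undo y12 and try y12 = 0.
From the singleton clause (y13), y13 = 1.
From the singleton clause (y23'), y23 = 0.
From the singleton clause (y33'), y33 = 0.
From the singleton clause (y43'), y43 = 0.
Case y21 = 1:
From the singleton clause (y31'), y31 = 0.
From the singleton clause (y32), y32 = 1.
From the singleton clause (y41'), y41 = 0.
From the singleton clause (y42), y42 = 1.
But (y42') is also a unit clause — contradiction.
Undo y21 and try y21 = 0.
From the singleton clause (y22), y22 = 1.
From the singleton clause (y32'), y32 = 0.
From the singleton clause (y31), y31 = 1.
From the singleton clause (y41'), y41 = 0.
From the singleton clause (y42), y42 = 1.
But (y42') is also a unit clause — contradiction.
Both values of y21 lead to a conflict.
Both values of y12 lead to a conflict.
Undo y11 and try y11 = 1.
From the singleton clause (y21'), y21 = 0.
From the singleton clause (y31'), y31 = 0.
From the singleton clause (y41'), y41 = 0.
Case y22 = 1:
From the singleton clause (y12'), y12 = 0.
From the singleton clause (y32'), y32 = 0.
From the singleton clause (y33), y33 = 1.
From the singleton clause (y42'), y42 = 0.
From the singleton clause (y43), y43 = 1.
But (y43') is also a unit clause — contradiction.
Undo y22 and try y22 = 0.
From the singleton clause (y23), y23 = 1.
From the singleton clause (y13'), y13 = 0.
From the singleton clause (y33'), y33 = 0.
From the singleton clause (y32), y32 = 1.
From the singleton clause (y12'), y12 = 0.
From the singleton clause (y42'), y42 = 0.
From the singleton clause (y43), y43 = 1.
But (y43') is also a unit clause — contradiction.
Both values of y22 lead to a conflict.
Both values of y11 lead to a conflict.
No assignment satisfies every clause.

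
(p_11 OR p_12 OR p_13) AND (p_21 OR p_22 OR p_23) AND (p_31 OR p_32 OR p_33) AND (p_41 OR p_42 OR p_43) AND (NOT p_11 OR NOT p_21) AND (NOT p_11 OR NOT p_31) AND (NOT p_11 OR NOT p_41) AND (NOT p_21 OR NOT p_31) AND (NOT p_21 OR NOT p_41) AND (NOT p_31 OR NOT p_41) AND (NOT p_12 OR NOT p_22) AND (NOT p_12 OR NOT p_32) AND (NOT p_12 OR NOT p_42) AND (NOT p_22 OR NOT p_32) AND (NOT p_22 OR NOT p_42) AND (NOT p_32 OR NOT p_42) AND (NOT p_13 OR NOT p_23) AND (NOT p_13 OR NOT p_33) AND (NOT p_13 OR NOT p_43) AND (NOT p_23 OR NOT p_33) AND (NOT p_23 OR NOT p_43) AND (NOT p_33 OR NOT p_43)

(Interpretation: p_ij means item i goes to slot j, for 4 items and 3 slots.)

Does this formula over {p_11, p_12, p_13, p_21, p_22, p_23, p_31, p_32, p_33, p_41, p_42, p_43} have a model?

Suppose p_11 = false.
Suppose p_12 = true.
(NOT p_22) alone gives p_22 = false.
(NOT p_32) alone gives p_32 = false.
(NOT p_42) alone gives p_42 = false.
Suppose p_21 = true.
(NOT p_31) alone gives p_31 = false.
(p_33) alone gives p_33 = true.
(NOT p_41) alone gives p_41 = false.
(p_43) alone gives p_43 = true.
But (NOT p_43) is also a unit clause — contradiction.
So p_21 must be the other value — set p_21 = false.
(p_23) alone gives p_23 = true.
(NOT p_13) alone gives p_13 = false.
(NOT p_33) alone gives p_33 = false.
(p_31) alone gives p_31 = true.
(NOT p_41) alone gives p_41 = false.
(p_43) alone gives p_43 = true.
But (NOT p_43) is also a unit clause — contradiction.
Both values of p_21 lead to a conflict.
So p_12 must be the other value — set p_12 = false.
(p_13) alone gives p_13 = true.
(NOT p_23) alone gives p_23 = false.
(NOT p_33) alone gives p_33 = false.
(NOT p_43) alone gives p_43 = false.
Suppose p_21 = true.
(NOT p_31) alone gives p_31 = false.
(p_32) alone gives p_32 = true.
(NOT p_41) alone gives p_41 = false.
(p_42) alone gives p_42 = true.
But (NOT p_42) is also a unit clause — contradiction.
So p_21 must be the other value — set p_21 = false.
(p_22) alone gives p_22 = true.
(NOT p_32) alone gives p_32 = false.
(p_31) alone gives p_31 = true.
(NOT p_41) alone gives p_41 = false.
(p_42) alone gives p_42 = true.
But (NOT p_42) is also a unit clause — contradiction.
Both values of p_21 lead to a conflict.
Both values of p_12 lead to a conflict.
So p_11 must be the other value — set p_11 = true.
(NOT p_21) alone gives p_21 = false.
(NOT p_31) alone gives p_31 = false.
(NOT p_41) alone gives p_41 = false.
Suppose p_22 = true.
(NOT p_12) alone gives p_12 = false.
(NOT p_32) alone gives p_32 = false.
(p_33) alone gives p_33 = true.
(NOT p_42) alone gives p_42 = false.
(p_43) alone gives p_43 = true.
But (NOT p_43) is also a unit clause — contradiction.
So p_22 must be the other value — set p_22 = false.
(p_23) alone gives p_23 = true.
(NOT p_13) alone gives p_13 = false.
(NOT p_33) alone gives p_33 = false.
(p_32) alone gives p_32 = true.
(NOT p_12) alone gives p_12 = false.
(NOT p_42) alone gives p_42 = false.
(p_43) alone gives p_43 = true.
But (NOT p_43) is also a unit clause — contradiction.
Both values of p_22 lead to a conflict.
Both values of p_11 lead to a conflict.
No assignment satisfies every clause.

No, unsatisfiable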